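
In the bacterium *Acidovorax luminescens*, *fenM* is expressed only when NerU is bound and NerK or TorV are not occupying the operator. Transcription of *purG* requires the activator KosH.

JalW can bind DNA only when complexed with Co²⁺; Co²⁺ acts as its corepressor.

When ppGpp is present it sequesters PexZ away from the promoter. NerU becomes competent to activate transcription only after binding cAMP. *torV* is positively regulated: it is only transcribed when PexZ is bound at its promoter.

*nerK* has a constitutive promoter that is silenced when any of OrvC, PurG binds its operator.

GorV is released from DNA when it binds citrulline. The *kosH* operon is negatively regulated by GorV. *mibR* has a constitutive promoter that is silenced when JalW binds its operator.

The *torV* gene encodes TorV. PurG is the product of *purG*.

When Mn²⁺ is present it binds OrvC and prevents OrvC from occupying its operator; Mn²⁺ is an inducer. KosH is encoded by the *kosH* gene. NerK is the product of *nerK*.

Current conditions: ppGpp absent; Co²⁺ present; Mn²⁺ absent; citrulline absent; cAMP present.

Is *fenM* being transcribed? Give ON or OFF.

OFF

Mn²⁺ is absent, so OrvC is active.
Citrulline is absent, so GorV is active.
With repressor GorV bound, *kosH* is not transcribed.
So KosH is not produced.
Required activator KosH is absent, so *purG* is not transcribed.
So PurG is not produced.
With repressor OrvC bound, *nerK* is not transcribed.
So NerK is not produced.
cAMP is present, so NerU is active.
ppGpp is absent, so PexZ is active.
No repressor is bound and PexZ is active, so *torV* is transcribed.
So TorV is produced and active.
With repressor TorV bound, *fenM* is not transcribed.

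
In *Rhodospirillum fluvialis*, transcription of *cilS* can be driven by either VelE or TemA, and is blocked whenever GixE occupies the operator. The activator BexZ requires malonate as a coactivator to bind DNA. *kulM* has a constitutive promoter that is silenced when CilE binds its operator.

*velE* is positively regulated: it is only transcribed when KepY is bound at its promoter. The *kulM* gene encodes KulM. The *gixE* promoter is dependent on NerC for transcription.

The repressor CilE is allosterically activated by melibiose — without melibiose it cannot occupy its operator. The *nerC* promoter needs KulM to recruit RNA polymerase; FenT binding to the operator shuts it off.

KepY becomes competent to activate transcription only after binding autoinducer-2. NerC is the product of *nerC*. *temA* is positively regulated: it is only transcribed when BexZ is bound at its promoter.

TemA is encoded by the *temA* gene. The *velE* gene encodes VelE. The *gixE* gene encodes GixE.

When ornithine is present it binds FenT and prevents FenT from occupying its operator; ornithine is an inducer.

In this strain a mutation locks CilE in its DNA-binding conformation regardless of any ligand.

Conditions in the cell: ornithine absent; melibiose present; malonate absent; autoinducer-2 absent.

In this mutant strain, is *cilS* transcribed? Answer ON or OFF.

CilE is constitutively active in this strain.
With repressor CilE bound, *kulM* is not transcribed.
So KulM is not produced.
Ornithine is absent, so FenT is active.
With repressor FenT bound, *nerC* is not transcribed.
So NerC is not produced.
Required activator NerC is absent, so *gixE* is not transcribed.
So GixE is not produced.
Autoinducer-2 is absent, so KepY is inactive.
Required activator KepY is absent, so *velE* is not transcribed.
So VelE is not produced.
Malonate is absent, so BexZ is inactive.
Required activator BexZ is absent, so *temA* is not transcribed.
So TemA is not produced.
No activator is available at the *cilS* promoter, so *cilS* is not transcribed.

OFF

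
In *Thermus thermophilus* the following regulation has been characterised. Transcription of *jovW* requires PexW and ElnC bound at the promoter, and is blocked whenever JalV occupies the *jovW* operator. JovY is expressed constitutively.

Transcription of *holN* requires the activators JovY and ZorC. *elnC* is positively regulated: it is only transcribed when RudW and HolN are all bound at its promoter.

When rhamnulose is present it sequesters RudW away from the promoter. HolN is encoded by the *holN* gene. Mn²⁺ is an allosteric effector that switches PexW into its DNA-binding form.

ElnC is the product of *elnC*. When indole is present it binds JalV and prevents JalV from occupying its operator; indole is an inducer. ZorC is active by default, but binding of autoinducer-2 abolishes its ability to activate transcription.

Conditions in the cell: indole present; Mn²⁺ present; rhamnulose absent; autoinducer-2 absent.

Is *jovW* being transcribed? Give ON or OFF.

ON

Indole is present, so JalV is inactive.
Mn²⁺ is present, so PexW is active.
Rhamnulose is absent, so RudW is active.
JovY is produced constitutively and is active.
Autoinducer-2 is absent, so ZorC is active.
No repressor is bound and JovY and ZorC are active, so *holN* is transcribed.
So HolN is produced and active.
No repressor is bound and RudW and HolN are active, so *elnC* is transcribed.
So ElnC is produced and active.
No repressor is bound and PexW and ElnC are active, so *jovW* is transcribed.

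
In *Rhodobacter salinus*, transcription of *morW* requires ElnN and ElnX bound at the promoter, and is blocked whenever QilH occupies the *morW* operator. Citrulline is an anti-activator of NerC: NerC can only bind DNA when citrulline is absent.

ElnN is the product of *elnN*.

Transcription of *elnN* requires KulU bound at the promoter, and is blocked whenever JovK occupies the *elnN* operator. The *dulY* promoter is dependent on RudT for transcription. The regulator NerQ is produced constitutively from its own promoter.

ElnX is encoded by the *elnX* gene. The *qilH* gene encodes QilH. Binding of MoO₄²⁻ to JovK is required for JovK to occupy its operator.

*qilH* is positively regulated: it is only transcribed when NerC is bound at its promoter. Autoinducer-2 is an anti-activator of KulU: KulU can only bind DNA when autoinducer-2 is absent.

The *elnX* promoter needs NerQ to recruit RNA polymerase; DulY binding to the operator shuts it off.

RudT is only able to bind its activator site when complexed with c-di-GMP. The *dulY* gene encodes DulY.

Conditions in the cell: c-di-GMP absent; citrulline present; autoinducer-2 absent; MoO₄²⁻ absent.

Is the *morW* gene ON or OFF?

MoO₄²⁻ is absent, so JovK is inactive.
Autoinducer-2 is absent, so KulU is active.
No repressor is bound and KulU is active, so *elnN* is transcribed.
So ElnN is produced and active.
Citrulline is present, so NerC is inactive.
Required activator NerC is absent, so *qilH* is not transcribed.
So QilH is not produced.
NerQ is produced constitutively and is active.
c-di-GMP is absent, so RudT is inactive.
Required activator RudT is absent, so *dulY* is not transcribed.
So DulY is not produced.
No repressor is bound and NerQ is active, so *elnX* is transcribed.
So ElnX is produced and active.
No repressor is bound and ElnN and ElnX are active, so *morW* is transcribed.

ON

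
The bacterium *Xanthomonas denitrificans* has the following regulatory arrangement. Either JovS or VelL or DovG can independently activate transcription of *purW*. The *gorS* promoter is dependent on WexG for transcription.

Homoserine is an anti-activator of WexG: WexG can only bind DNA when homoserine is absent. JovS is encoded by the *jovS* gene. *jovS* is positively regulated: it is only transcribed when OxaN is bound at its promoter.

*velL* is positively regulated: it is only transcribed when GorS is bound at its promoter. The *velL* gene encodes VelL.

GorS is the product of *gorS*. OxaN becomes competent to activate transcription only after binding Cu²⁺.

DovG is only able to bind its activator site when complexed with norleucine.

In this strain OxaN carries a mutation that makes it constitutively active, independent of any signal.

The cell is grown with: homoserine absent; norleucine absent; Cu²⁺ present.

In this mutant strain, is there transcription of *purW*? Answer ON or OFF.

OxaN is constitutively active in this strain.
No repressor is bound and OxaN is active, so *jovS* is transcribed.
So JovS is produced and active.
Homoserine is absent, so WexG is active.
No repressor is bound and WexG is active, so *gorS* is transcribed.
So GorS is produced and active.
No repressor is bound and GorS is active, so *velL* is transcribed.
So VelL is produced and active.
Norleucine is absent, so DovG is inactive.
Activator JovS is present, so *purW* is transcribed.

ON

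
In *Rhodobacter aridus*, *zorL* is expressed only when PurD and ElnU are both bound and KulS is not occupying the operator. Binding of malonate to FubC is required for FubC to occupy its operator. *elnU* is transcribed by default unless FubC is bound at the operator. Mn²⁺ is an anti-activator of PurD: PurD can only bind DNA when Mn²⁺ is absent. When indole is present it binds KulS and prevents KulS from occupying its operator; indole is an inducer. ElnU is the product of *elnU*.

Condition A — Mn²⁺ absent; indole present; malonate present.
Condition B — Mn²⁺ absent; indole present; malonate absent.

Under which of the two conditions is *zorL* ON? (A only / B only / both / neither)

Condition A:
Mn²⁺ is absent, so PurD is active.
Indole is present, so KulS is inactive.
Malonate is present, so FubC is active.
With repressor FubC bound, *elnU* is not transcribed.
So ElnU is not produced.
Required activator ElnU is absent, so *zorL* is not transcribed.
→ *zorL* is OFF in A.
Condition B:
Mn²⁺ is absent, so PurD is active.
Indole is present, so KulS is inactive.
Malonate is absent, so FubC is inactive.
With no repressor bound, *elnU* is transcribed.
So ElnU is produced and active.
No repressor is bound and PurD and ElnU are active, so *zorL* is transcribed.
→ *zorL* is ON in B.

B only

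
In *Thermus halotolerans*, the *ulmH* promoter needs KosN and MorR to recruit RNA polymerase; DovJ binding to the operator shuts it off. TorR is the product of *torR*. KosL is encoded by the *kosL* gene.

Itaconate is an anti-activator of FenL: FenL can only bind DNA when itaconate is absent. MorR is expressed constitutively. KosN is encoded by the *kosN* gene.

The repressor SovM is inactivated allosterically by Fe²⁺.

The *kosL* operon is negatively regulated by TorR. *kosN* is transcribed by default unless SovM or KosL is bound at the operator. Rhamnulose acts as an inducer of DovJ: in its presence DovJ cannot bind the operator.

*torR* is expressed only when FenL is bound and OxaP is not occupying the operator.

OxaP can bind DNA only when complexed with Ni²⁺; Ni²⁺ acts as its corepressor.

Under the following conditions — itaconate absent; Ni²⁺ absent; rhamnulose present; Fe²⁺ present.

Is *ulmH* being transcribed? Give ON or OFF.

ON

Fe²⁺ is present, so SovM is inactive.
Ni²⁺ is absent, so OxaP is inactive.
Itaconate is absent, so FenL is active.
No repressor is bound and FenL is active, so *torR* is transcribed.
So TorR is produced and active.
With repressor TorR bound, *kosL* is not transcribed.
So KosL is not produced.
With no repressor bound, *kosN* is transcribed.
So KosN is produced and active.
Rhamnulose is present, so DovJ is inactive.
MorR is produced constitutively and is active.
No repressor is bound and KosN and MorR are active, so *ulmH* is transcribed.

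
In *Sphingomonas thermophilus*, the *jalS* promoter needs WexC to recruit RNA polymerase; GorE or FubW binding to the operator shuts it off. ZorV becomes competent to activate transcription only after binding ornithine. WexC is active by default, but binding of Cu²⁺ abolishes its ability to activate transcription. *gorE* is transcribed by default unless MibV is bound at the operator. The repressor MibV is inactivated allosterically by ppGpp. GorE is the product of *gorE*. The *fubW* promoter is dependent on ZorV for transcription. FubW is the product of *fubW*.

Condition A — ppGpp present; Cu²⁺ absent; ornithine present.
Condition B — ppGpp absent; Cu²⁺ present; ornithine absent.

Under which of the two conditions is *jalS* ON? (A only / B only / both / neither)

neither

Condition A:
ppGpp is present, so MibV is inactive.
With no repressor bound, *gorE* is transcribed.
So GorE is produced and active.
Cu²⁺ is absent, so WexC is active.
Ornithine is present, so ZorV is active.
No repressor is bound and ZorV is active, so *fubW* is transcribed.
So FubW is produced and active.
With repressor GorE bound, *jalS* is not transcribed.
→ *jalS* is OFF in A.
Condition B:
ppGpp is absent, so MibV is active.
With repressor MibV bound, *gorE* is not transcribed.
So GorE is not produced.
Cu²⁺ is present, so WexC is inactive.
Ornithine is absent, so ZorV is inactive.
Required activator ZorV is absent, so *fubW* is not transcribed.
So FubW is not produced.
Required activator WexC is absent, so *jalS* is not transcribed.
→ *jalS* is OFF in B.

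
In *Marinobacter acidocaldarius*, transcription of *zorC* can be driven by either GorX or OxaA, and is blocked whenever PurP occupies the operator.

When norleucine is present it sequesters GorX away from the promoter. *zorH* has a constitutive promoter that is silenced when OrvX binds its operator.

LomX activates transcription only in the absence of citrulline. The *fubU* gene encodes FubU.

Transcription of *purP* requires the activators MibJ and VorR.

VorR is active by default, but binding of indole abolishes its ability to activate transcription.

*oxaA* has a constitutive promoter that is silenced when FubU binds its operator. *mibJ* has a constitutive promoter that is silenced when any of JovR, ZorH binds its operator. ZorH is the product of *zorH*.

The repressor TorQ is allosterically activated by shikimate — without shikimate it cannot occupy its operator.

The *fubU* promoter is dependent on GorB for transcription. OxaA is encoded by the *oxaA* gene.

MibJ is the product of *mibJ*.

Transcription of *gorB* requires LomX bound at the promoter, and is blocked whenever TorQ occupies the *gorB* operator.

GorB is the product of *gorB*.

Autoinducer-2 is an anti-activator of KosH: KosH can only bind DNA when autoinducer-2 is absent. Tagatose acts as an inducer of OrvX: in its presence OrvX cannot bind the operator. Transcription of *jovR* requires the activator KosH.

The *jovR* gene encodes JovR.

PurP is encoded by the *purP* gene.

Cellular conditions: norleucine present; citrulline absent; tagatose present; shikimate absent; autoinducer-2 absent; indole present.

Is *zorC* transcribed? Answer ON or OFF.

OFF

Norleucine is present, so GorX is inactive.
Autoinducer-2 is absent, so KosH is active.
No repressor is bound and KosH is active, so *jovR* is transcribed.
So JovR is produced and active.
Tagatose is present, so OrvX is inactive.
With no repressor bound, *zorH* is transcribed.
So ZorH is produced and active.
With repressor JovR bound, *mibJ* is not transcribed.
So MibJ is not produced.
Indole is present, so VorR is inactive.
Required activator MibJ is absent, so *purP* is not transcribed.
So PurP is not produced.
Shikimate is absent, so TorQ is inactive.
Citrulline is absent, so LomX is active.
No repressor is bound and LomX is active, so *gorB* is transcribed.
So GorB is produced and active.
No repressor is bound and GorB is active, so *fubU* is transcribed.
So FubU is produced and active.
With repressor FubU bound, *oxaA* is not transcribed.
So OxaA is not produced.
No activator is available at the *zorC* promoter, so *zorC* is not transcribed.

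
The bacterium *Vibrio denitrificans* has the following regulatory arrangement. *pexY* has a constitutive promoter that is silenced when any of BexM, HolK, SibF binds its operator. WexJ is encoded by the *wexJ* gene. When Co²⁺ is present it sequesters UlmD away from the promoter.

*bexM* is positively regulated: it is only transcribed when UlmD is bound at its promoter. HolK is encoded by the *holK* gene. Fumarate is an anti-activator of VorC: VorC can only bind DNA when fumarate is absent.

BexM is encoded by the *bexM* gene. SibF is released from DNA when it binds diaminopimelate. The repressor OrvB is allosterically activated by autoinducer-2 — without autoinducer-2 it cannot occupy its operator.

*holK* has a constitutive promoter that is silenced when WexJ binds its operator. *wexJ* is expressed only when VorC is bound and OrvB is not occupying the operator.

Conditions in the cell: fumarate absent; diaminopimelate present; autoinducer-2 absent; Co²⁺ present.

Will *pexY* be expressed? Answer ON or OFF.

Co²⁺ is present, so UlmD is inactive.
Required activator UlmD is absent, so *bexM* is not transcribed.
So BexM is not produced.
Autoinducer-2 is absent, so OrvB is inactive.
Fumarate is absent, so VorC is active.
No repressor is bound and VorC is active, so *wexJ* is transcribed.
So WexJ is produced and active.
With repressor WexJ bound, *holK* is not transcribed.
So HolK is not produced.
Diaminopimelate is present, so SibF is inactive.
With no repressor bound, *pexY* is transcribed.

ON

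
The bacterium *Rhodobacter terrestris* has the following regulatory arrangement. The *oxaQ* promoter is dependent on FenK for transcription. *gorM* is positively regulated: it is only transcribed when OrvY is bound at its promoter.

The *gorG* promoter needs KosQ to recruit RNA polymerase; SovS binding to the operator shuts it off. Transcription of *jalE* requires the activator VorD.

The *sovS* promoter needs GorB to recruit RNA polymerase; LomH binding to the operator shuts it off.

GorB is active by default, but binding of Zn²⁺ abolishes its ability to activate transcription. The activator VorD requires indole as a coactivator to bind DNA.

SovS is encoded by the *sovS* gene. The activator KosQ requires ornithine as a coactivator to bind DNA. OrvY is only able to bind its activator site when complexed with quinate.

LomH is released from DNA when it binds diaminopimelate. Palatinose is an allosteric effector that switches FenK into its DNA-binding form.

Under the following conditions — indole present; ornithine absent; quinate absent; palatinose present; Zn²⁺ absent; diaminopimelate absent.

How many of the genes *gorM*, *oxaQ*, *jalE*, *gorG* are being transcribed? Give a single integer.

2

Quinate is absent, so OrvY is inactive.
Required activator OrvY is absent, so *gorM* is not transcribed.
→ *gorM* is OFF.
Palatinose is present, so FenK is active.
No repressor is bound and FenK is active, so *oxaQ* is transcribed.
→ *oxaQ* is ON.
Indole is present, so VorD is active.
No repressor is bound and VorD is active, so *jalE* is transcribed.
→ *jalE* is ON.
Ornithine is absent, so KosQ is inactive.
Diaminopimelate is absent, so LomH is active.
Zn²⁺ is absent, so GorB is active.
With repressor LomH bound, *sovS* is not transcribed.
So SovS is not produced.
Required activator KosQ is absent, so *gorG* is not transcribed.
→ *gorG* is OFF.
2 of the 4 genes are transcribed.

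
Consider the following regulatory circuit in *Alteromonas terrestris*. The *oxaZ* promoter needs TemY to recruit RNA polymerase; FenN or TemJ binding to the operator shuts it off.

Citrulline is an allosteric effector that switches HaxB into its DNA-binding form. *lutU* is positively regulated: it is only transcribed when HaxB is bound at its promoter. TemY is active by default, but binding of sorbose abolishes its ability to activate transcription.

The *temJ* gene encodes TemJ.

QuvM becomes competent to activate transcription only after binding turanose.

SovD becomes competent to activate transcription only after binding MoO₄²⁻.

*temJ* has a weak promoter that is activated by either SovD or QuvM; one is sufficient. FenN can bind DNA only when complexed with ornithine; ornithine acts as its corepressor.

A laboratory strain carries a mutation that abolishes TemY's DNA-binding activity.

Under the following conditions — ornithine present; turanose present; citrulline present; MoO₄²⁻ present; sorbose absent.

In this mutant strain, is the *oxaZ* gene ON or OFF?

OFF

Ornithine is present, so FenN is active.
MoO₄²⁻ is present, so SovD is active.
Turanose is present, so QuvM is active.
Activator SovD is present, so *temJ* is transcribed.
So TemJ is produced and active.
TemY is non-functional in this strain, so it has no effect.
With repressor FenN bound, *oxaZ* is not transcribed.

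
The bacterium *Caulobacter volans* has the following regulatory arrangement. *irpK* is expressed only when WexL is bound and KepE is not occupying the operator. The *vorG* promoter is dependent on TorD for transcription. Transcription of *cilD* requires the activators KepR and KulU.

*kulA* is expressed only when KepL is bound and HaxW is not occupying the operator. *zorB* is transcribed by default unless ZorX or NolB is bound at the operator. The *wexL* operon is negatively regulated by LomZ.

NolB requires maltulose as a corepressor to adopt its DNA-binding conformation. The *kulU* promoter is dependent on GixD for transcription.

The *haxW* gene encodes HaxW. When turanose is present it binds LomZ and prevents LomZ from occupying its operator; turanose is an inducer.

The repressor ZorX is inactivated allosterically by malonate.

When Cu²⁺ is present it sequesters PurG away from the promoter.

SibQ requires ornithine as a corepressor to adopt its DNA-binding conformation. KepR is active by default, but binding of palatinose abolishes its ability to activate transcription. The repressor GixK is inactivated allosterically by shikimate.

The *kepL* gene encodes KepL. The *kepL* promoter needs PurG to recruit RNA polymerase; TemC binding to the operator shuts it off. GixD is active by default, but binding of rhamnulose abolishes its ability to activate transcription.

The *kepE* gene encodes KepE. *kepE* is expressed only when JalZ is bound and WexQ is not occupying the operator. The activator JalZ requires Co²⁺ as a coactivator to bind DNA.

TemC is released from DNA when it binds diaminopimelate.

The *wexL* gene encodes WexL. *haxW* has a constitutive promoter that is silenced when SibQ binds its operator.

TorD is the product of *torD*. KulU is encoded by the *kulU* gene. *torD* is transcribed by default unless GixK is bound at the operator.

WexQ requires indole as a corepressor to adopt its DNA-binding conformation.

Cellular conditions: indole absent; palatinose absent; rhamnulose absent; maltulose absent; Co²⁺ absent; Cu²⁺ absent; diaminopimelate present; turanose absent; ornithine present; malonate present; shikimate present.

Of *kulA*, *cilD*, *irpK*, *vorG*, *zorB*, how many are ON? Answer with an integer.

Diaminopimelate is present, so TemC is inactive.
Cu²⁺ is absent, so PurG is active.
No repressor is bound and PurG is active, so *kepL* is transcribed.
So KepL is produced and active.
Ornithine is present, so SibQ is active.
With repressor SibQ bound, *haxW* is not transcribed.
So HaxW is not produced.
No repressor is bound and KepL is active, so *kulA* is transcribed.
→ *kulA* is ON.
Palatinose is absent, so KepR is active.
Rhamnulose is absent, so GixD is active.
No repressor is bound and GixD is active, so *kulU* is transcribed.
So KulU is produced and active.
No repressor is bound and KepR and KulU are active, so *cilD* is transcribed.
→ *cilD* is ON.
Turanose is absent, so LomZ is active.
With repressor LomZ bound, *wexL* is not transcribed.
So WexL is not produced.
Co²⁺ is absent, so JalZ is inactive.
Indole is absent, so WexQ is inactive.
Required activator JalZ is absent, so *kepE* is not transcribed.
So KepE is not produced.
Required activator WexL is absent, so *irpK* is not transcribed.
→ *irpK* is OFF.
Shikimate is present, so GixK is inactive.
With no repressor bound, *torD* is transcribed.
So TorD is produced and active.
No repressor is bound and TorD is active, so *vorG* is transcribed.
→ *vorG* is ON.
Malonate is present, so ZorX is inactive.
Maltulose is absent, so NolB is inactive.
With no repressor bound, *zorB* is transcribed.
→ *zorB* is ON.
4 of the 5 genes are transcribed.

4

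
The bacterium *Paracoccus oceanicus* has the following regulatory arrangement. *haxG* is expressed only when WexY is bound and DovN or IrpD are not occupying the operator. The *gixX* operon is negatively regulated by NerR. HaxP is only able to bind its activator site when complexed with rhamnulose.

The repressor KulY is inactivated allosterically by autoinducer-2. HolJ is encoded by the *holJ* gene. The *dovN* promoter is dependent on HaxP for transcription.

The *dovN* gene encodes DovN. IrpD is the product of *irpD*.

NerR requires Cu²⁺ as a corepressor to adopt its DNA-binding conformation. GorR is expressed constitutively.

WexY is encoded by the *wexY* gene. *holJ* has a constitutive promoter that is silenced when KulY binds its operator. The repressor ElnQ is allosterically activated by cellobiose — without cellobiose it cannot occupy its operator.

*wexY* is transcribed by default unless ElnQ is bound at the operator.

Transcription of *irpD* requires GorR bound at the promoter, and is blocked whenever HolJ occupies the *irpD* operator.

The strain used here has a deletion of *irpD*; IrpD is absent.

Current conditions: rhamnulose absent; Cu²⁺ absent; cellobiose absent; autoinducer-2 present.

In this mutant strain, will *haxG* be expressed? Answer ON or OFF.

Cellobiose is absent, so ElnQ is inactive.
With no repressor bound, *wexY* is transcribed.
So WexY is produced and active.
Rhamnulose is absent, so HaxP is inactive.
Required activator HaxP is absent, so *dovN* is not transcribed.
So DovN is not produced.
IrpD is non-functional in this strain, so it has no effect.
No repressor is bound and WexY is active, so *haxG* is transcribed.

ON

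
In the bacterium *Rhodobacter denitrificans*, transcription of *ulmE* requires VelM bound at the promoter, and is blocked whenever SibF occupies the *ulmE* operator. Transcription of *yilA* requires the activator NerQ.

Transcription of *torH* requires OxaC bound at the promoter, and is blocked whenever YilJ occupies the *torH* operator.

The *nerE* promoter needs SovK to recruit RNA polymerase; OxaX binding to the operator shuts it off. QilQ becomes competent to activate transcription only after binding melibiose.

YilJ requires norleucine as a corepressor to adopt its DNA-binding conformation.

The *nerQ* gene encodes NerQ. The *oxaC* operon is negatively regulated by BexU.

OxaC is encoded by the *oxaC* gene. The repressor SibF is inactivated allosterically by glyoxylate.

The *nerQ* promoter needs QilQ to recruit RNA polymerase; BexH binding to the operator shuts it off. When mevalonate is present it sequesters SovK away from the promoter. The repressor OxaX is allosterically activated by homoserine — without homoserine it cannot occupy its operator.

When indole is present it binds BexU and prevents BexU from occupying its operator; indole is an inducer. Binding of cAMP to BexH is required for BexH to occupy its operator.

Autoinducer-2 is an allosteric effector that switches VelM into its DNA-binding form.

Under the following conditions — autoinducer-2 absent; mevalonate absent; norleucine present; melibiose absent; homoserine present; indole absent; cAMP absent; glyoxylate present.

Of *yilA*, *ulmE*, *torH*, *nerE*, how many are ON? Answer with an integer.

Melibiose is absent, so QilQ is inactive.
cAMP is absent, so BexH is inactive.
Required activator QilQ is absent, so *nerQ* is not transcribed.
So NerQ is not produced.
Required activator NerQ is absent, so *yilA* is not transcribed.
→ *yilA* is OFF.
Autoinducer-2 is absent, so VelM is inactive.
Glyoxylate is present, so SibF is inactive.
Required activator VelM is absent, so *ulmE* is not transcribed.
→ *ulmE* is OFF.
Indole is absent, so BexU is active.
With repressor BexU bound, *oxaC* is not transcribed.
So OxaC is not produced.
Norleucine is present, so YilJ is active.
With repressor YilJ bound, *torH* is not transcribed.
→ *torH* is OFF.
Mevalonate is absent, so SovK is active.
Homoserine is present, so OxaX is active.
With repressor OxaX bound, *nerE* is not transcribed.
→ *nerE* is OFF.
0 of the 4 genes are transcribed.

0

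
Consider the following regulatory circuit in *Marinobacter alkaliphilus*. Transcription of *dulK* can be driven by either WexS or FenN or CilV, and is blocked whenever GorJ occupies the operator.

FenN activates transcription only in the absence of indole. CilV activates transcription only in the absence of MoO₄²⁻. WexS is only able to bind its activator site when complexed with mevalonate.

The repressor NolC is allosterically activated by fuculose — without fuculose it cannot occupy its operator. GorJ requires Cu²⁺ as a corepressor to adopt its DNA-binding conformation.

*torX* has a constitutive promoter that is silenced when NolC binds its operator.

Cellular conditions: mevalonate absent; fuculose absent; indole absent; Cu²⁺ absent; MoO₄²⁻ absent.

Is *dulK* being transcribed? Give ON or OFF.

ON

Mevalonate is absent, so WexS is inactive.
Indole is absent, so FenN is active.
MoO₄²⁻ is absent, so CilV is active.
Cu²⁺ is absent, so GorJ is inactive.
Activator FenN is present, so *dulK* is transcribed.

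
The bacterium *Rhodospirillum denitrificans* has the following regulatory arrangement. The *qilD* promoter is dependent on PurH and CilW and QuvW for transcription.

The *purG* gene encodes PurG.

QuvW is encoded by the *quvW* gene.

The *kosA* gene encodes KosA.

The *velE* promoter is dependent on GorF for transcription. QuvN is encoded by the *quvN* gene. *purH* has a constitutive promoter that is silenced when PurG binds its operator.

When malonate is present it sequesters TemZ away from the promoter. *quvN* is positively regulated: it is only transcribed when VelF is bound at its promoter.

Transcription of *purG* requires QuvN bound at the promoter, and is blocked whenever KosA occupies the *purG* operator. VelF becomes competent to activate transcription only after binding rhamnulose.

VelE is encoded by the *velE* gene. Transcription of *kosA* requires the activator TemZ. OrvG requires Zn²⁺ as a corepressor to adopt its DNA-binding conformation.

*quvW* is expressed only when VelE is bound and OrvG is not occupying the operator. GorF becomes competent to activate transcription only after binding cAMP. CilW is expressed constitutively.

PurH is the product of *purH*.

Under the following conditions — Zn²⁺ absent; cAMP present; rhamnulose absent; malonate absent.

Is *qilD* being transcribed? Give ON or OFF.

Rhamnulose is absent, so VelF is inactive.
Required activator VelF is absent, so *quvN* is not transcribed.
So QuvN is not produced.
Malonate is absent, so TemZ is active.
No repressor is bound and TemZ is active, so *kosA* is transcribed.
So KosA is produced and active.
With repressor KosA bound, *purG* is not transcribed.
So PurG is not produced.
With no repressor bound, *purH* is transcribed.
So PurH is produced and active.
CilW is produced constitutively and is active.
cAMP is present, so GorF is active.
No repressor is bound and GorF is active, so *velE* is transcribed.
So VelE is produced and active.
Zn²⁺ is absent, so OrvG is inactive.
No repressor is bound and VelE is active, so *quvW* is transcribed.
So QuvW is produced and active.
No repressor is bound and PurH and CilW and QuvW are active, so *qilD* is transcribed.

ON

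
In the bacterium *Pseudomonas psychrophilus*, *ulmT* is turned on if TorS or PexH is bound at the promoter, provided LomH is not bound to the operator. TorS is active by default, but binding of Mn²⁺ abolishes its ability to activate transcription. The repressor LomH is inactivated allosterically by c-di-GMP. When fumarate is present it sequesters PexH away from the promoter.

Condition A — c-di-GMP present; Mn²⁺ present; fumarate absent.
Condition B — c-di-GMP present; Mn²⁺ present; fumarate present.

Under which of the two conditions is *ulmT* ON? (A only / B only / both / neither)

A only

Condition A:
c-di-GMP is present, so LomH is inactive.
Mn²⁺ is present, so TorS is inactive.
Fumarate is absent, so PexH is active.
Activator PexH is present, so *ulmT* is transcribed.
→ *ulmT* is ON in A.
Condition B:
c-di-GMP is present, so LomH is inactive.
Mn²⁺ is present, so TorS is inactive.
Fumarate is present, so PexH is inactive.
No activator is available at the *ulmT* promoter, so *ulmT* is not transcribed.
→ *ulmT* is OFF in B.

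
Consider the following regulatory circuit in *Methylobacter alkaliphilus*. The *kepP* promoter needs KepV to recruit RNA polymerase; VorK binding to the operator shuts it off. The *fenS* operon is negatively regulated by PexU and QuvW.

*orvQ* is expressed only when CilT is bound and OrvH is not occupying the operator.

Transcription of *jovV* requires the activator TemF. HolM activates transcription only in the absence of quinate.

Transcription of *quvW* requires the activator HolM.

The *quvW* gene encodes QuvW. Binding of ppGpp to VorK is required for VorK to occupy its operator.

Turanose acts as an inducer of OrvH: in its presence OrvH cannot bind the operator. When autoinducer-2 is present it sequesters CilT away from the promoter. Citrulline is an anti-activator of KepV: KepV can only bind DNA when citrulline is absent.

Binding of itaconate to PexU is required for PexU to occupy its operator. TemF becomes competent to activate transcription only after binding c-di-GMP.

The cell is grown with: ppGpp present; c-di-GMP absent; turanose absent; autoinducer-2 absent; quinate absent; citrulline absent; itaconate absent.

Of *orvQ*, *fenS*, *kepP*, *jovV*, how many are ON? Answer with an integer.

Turanose is absent, so OrvH is active.
Autoinducer-2 is absent, so CilT is active.
With repressor OrvH bound, *orvQ* is not transcribed.
→ *orvQ* is OFF.
Itaconate is absent, so PexU is inactive.
Quinate is absent, so HolM is active.
No repressor is bound and HolM is active, so *quvW* is transcribed.
So QuvW is produced and active.
With repressor QuvW bound, *fenS* is not transcribed.
→ *fenS* is OFF.
Citrulline is absent, so KepV is active.
ppGpp is present, so VorK is active.
With repressor VorK bound, *kepP* is not transcribed.
→ *kepP* is OFF.
c-di-GMP is absent, so TemF is inactive.
Required activator TemF is absent, so *jovV* is not transcribed.
→ *jovV* is OFF.
0 of the 4 genes are transcribed.

0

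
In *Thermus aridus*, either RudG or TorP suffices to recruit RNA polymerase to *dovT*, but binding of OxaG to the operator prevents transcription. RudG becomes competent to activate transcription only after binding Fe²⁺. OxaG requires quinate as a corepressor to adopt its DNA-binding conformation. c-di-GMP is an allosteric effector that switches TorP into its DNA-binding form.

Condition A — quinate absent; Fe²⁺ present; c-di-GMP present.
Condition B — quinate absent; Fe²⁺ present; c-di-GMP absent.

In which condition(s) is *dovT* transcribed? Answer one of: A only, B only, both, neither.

both

Condition A:
Quinate is absent, so OxaG is inactive.
Fe²⁺ is present, so RudG is active.
c-di-GMP is present, so TorP is active.
Activator RudG is present, so *dovT* is transcribed.
→ *dovT* is ON in A.
Condition B:
Quinate is absent, so OxaG is inactive.
Fe²⁺ is present, so RudG is active.
c-di-GMP is absent, so TorP is inactive.
Activator RudG is present, so *dovT* is transcribed.
→ *dovT* is ON in B.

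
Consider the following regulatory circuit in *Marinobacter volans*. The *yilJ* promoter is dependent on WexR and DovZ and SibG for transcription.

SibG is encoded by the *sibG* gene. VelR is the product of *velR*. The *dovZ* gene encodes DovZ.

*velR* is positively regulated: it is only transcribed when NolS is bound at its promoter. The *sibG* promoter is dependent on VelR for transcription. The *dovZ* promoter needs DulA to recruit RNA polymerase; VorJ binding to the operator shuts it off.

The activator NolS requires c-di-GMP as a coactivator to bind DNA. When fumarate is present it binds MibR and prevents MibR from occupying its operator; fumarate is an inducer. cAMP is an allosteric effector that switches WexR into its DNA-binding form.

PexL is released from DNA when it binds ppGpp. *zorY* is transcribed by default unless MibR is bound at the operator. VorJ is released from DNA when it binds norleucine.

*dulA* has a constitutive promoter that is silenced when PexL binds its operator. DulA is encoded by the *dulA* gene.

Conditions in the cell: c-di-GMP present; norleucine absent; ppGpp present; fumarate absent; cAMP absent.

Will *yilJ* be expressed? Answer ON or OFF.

OFF

cAMP is absent, so WexR is inactive.
Norleucine is absent, so VorJ is active.
ppGpp is present, so PexL is inactive.
With no repressor bound, *dulA* is transcribed.
So DulA is produced and active.
With repressor VorJ bound, *dovZ* is not transcribed.
So DovZ is not produced.
c-di-GMP is present, so NolS is active.
No repressor is bound and NolS is active, so *velR* is transcribed.
So VelR is produced and active.
No repressor is bound and VelR is active, so *sibG* is transcribed.
So SibG is produced and active.
Required activator WexR is absent, so *yilJ* is not transcribed.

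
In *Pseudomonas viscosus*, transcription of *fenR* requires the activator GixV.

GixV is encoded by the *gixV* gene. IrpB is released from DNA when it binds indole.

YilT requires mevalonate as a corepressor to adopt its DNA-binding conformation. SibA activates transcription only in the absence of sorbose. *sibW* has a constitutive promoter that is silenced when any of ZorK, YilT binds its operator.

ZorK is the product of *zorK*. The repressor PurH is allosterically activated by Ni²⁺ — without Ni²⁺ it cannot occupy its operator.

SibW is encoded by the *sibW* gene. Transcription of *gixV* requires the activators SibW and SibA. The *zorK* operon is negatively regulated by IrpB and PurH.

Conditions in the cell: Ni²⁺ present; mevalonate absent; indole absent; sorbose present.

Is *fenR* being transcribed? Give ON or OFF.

Indole is absent, so IrpB is active.
Ni²⁺ is present, so PurH is active.
With repressor IrpB bound, *zorK* is not transcribed.
So ZorK is not produced.
Mevalonate is absent, so YilT is inactive.
With no repressor bound, *sibW* is transcribed.
So SibW is produced and active.
Sorbose is present, so SibA is inactive.
Required activator SibA is absent, so *gixV* is not transcribed.
So GixV is not produced.
Required activator GixV is absent, so *fenR* is not transcribed.

OFF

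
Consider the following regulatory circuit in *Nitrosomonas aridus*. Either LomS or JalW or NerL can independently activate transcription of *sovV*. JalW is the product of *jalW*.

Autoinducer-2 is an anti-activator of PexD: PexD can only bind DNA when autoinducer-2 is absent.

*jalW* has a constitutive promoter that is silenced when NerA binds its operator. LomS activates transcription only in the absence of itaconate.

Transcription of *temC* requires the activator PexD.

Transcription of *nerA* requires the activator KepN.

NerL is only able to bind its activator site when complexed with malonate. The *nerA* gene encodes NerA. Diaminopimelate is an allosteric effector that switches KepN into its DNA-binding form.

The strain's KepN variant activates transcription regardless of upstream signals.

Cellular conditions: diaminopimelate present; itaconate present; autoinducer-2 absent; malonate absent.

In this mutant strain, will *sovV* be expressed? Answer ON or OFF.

OFF

Itaconate is present, so LomS is inactive.
KepN is constitutively active in this strain.
No repressor is bound and KepN is active, so *nerA* is transcribed.
So NerA is produced and active.
With repressor NerA bound, *jalW* is not transcribed.
So JalW is not produced.
Malonate is absent, so NerL is inactive.
No activator is available at the *sovV* promoter, so *sovV* is not transcribed.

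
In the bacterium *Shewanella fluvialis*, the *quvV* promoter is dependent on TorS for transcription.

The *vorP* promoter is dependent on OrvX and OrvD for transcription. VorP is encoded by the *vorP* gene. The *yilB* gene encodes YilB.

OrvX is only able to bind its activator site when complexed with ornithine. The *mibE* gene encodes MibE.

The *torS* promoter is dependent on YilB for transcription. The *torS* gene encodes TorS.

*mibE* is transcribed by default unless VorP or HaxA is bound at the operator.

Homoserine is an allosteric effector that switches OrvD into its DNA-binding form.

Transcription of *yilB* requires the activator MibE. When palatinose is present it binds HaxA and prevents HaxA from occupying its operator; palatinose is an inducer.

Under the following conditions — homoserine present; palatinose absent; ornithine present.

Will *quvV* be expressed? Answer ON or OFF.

Ornithine is present, so OrvX is active.
Homoserine is present, so OrvD is active.
No repressor is bound and OrvX and OrvD are active, so *vorP* is transcribed.
So VorP is produced and active.
Palatinose is absent, so HaxA is active.
With repressor VorP bound, *mibE* is not transcribed.
So MibE is not produced.
Required activator MibE is absent, so *yilB* is not transcribed.
So YilB is not produced.
Required activator YilB is absent, so *torS* is not transcribed.
So TorS is not produced.
Required activator TorS is absent, so *quvV* is not transcribed.

OFF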